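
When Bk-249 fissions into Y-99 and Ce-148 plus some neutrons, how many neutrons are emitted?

Conserve mass number: 249 = 99 + 148 + k, so k = 249 − 247 = 2.
Check atomic number: 97 = 39 + 58 + 0 = 97. ✓

2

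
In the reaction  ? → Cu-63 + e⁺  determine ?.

Conserve mass number: A = 63 + 0, so A = 63.
Conserve atomic number: Z = 29 + 1, so Z = 30.
Z = 30 is zinc, so the species is Zn-63.

Zn-63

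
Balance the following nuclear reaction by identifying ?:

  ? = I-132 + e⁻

Te-132

Conserve mass number: A = 132 + 0, so A = 132.
Conserve atomic number: Z = 53 − 1, so Z = 52.
Z = 52 is tellurium, so the species is Te-132.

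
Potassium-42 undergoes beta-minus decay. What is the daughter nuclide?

Beta-minus decay: mass number changes by +0, atomic number by +1.
A: 42 = 42; Z: 19 + 1 = 20.
Z = 20 is calcium, so the daughter is calcium-42.

Ca-42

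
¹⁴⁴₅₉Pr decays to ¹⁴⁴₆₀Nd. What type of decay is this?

beta-minus decay

ΔA = 144 − 144 = 0; ΔZ = 60 − 59 = +1.
A is unchanged and Z rises by 1 — a neutron has become a proton (β⁻ decay).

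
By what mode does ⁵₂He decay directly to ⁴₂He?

neutron emission

ΔA = 4 − 5 = -1; ΔZ = 2 − 2 = +0.
A drops by 1 with Z unchanged — a neutron was emitted.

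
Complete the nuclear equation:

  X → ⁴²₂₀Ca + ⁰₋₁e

Conserve mass number: A = 42 + 0, so A = 42.
Conserve atomic number: Z = 20 − 1, so Z = 19.
Z = 19 is potassium, so the species is ⁴²₁₉K.

K-42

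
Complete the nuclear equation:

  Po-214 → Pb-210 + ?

alpha particle

Conserve mass number: 214 = 210 + A, so A = 4.
Conserve atomic number: 84 = 82 + Z, so Z = 2.
A = 4 and Z = 2 is He-4 — an alpha particle.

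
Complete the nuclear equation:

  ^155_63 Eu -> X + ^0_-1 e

Gd-155

Conserve mass number: 155 = A + 0, so A = 155.
Conserve atomic number: 63 = Z − 1, so Z = 64.
Z = 64 is gadolinium, so the species is ^155_64 Gd.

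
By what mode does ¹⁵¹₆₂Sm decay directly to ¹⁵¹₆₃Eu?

beta-minus decay

ΔA = 151 − 151 = 0; ΔZ = 63 − 62 = +1.
A is unchanged and Z rises by 1 — a neutron has become a proton (β⁻ decay).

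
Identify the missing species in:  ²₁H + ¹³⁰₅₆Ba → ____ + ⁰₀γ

La-132

Conserve mass number: 2 + 130 = A + 0, so A = 132.
Conserve atomic number: 1 + 56 = Z + 0, so Z = 57.
Z = 57 is lanthanum, so the species is ¹³²₅₇La.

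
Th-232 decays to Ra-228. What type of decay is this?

ΔA = 228 − 232 = -4; ΔZ = 88 − 90 = -2.
A drops by 4 and Z drops by 2 — the signature of alpha emission.

alpha decay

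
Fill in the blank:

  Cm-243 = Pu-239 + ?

alpha particle

Conserve mass number: 243 = 239 + A, so A = 4.
Conserve atomic number: 96 = 94 + Z, so Z = 2.
A = 4 and Z = 2 is He-4 — an alpha particle.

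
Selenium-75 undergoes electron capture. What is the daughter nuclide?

Electron capture: mass number changes by +0, atomic number by -1.
A: 75 = 75; Z: 34 − 1 = 33.
Z = 33 is arsenic, so the daughter is arsenic-75.

As-75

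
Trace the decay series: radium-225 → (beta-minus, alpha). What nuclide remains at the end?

Start: (A, Z) = (225, 88).
After β⁻: (225, 89).
After α: (221, 87).
Z = 87 is francium.

Fr-221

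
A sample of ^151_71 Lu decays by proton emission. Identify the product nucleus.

Proton emission: mass number changes by -1, atomic number by -1.
A: 151 − 1 = 150; Z: 71 − 1 = 70.
Z = 70 is ytterbium, so the daughter is ^150_70 Yb.

Yb-150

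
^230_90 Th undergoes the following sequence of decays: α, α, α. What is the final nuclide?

Start: (A, Z) = (230, 90).
After α: (226, 88).
After α: (222, 86).
After α: (218, 84).
Z = 84 is polonium.

Po-218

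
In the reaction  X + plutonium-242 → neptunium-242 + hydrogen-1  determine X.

neutron

Conserve mass number: A + 242 = 242 + 1, so A = 1.
Conserve atomic number: Z + 94 = 93 + 1, so Z = 0.
A = 1 and Z = 0 is neutron — a neutron.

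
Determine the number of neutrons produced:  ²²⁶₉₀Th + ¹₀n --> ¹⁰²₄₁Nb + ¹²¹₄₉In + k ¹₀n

4

Conserve mass number: 227 = 102 + 121 + k, so k = 227 − 223 = 4.
Check atomic number: 90 = 41 + 49 + 0 = 90. ✓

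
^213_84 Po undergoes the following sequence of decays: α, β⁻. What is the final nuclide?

Start: (A, Z) = (213, 84).
After α: (209, 82).
After β⁻: (209, 83).
Z = 83 is bismuth.

Bi-209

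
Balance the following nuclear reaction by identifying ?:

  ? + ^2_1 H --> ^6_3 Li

alpha particle

Conserve mass number: A + 2 = 6, so A = 4.
Conserve atomic number: Z + 1 = 3, so Z = 2.
A = 4 and Z = 2 is ^4_2 He — an alpha particle.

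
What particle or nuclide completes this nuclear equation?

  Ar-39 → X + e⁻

K-39

Conserve mass number: 39 = A + 0, so A = 39.
Conserve atomic number: 18 = Z − 1, so Z = 19.
Z = 19 is potassium, so the species is K-39.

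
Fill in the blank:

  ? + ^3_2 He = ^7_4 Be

alpha particle

Conserve mass number: A + 3 = 7, so A = 4.
Conserve atomic number: Z + 2 = 4, so Z = 2.
A = 4 and Z = 2 is ^4_2 He — an alpha particle.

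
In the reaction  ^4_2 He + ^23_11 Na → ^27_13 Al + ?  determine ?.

Conserve mass number: 4 + 23 = 27 + A, so A = 0.
Conserve atomic number: 2 + 11 = 13 + Z, so Z = 0.
A = 0 and Z = 0 is ^0_0 γ — a gamma ray.

gamma ray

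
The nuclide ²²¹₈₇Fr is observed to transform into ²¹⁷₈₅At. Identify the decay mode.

ΔA = 217 − 221 = -4; ΔZ = 85 − 87 = -2.
A drops by 4 and Z drops by 2 — the signature of alpha emission.

alpha decay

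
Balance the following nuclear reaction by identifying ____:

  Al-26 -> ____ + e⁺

Conserve mass number: 26 = A + 0, so A = 26.
Conserve atomic number: 13 = Z + 1, so Z = 12.
Z = 12 is magnesium, so the species is Mg-26.

Mg-26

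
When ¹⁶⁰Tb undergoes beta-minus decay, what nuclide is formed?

Dy-160

Beta-minus decay: mass number changes by +0, atomic number by +1.
A: 160 = 160; Z: 65 + 1 = 66.
Z = 66 is dysprosium, so the daughter is ¹⁶⁰Dy.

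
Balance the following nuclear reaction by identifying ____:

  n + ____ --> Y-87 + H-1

Zr-87

Conserve mass number: 1 + A = 87 + 1, so A = 87.
Conserve atomic number: 0 + Z = 39 + 1, so Z = 40.
Z = 40 is zirconium, so the species is Zr-87.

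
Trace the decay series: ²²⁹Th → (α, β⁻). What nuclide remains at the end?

Start: (A, Z) = (229, 90).
After α: (225, 88).
After β⁻: (225, 89).
Z = 89 is actinium.

Ac-225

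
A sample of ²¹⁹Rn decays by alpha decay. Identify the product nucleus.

Po-215

Alpha decay: mass number changes by -4, atomic number by -2.
A: 219 − 4 = 215; Z: 86 − 2 = 84.
Z = 84 is polonium, so the daughter is ²¹⁵Po.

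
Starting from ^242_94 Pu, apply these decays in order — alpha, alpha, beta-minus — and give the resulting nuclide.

Start: (A, Z) = (242, 94).
After α: (238, 92).
After α: (234, 90).
After β⁻: (234, 91).
Z = 91 is protactinium.

Pa-234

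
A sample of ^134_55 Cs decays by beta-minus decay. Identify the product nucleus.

Ba-134

Beta-minus decay: mass number changes by +0, atomic number by +1.
A: 134 = 134; Z: 55 + 1 = 56.
Z = 56 is barium, so the daughter is ^134_56 Ba.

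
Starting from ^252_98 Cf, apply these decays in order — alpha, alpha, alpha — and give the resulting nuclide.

U-240

Start: (A, Z) = (252, 98).
After α: (248, 96).
After α: (244, 94).
After α: (240, 92).
Z = 92 is uranium.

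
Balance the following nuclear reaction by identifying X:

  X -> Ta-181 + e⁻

Conserve mass number: A = 181 + 0, so A = 181.
Conserve atomic number: Z = 73 − 1, so Z = 72.
Z = 72 is hafnium, so the species is Hf-181.

Hf-181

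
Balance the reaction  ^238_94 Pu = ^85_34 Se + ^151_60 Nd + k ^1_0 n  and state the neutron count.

2

Conserve mass number: 238 = 85 + 151 + k, so k = 238 − 236 = 2.
Check atomic number: 94 = 34 + 60 + 0 = 94. ✓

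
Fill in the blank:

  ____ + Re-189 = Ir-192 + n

alpha particle

Conserve mass number: A + 189 = 192 + 1, so A = 4.
Conserve atomic number: Z + 75 = 77 + 0, so Z = 2.
A = 4 and Z = 2 is He-4 — an alpha particle.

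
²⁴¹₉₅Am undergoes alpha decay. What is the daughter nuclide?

Alpha decay: mass number changes by -4, atomic number by -2.
A: 241 − 4 = 237; Z: 95 − 2 = 93.
Z = 93 is neptunium, so the daughter is ²³⁷₉₃Np.

Np-237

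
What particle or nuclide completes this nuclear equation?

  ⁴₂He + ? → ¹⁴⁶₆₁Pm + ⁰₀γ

Pr-142

Conserve mass number: 4 + A = 146 + 0, so A = 142.
Conserve atomic number: 2 + Z = 61 + 0, so Z = 59.
Z = 59 is praseodymium, so the species is ¹⁴²₅₉Pr.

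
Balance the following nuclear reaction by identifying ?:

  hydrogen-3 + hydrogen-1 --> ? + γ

Conserve mass number: 3 + 1 = A + 0, so A = 4.
Conserve atomic number: 1 + 1 = Z + 0, so Z = 2.
A = 4 and Z = 2 is helium-4 — an alpha particle.

He-4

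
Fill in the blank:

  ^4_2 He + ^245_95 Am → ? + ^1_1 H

Cm-248

Conserve mass number: 4 + 245 = A + 1, so A = 248.
Conserve atomic number: 2 + 95 = Z + 1, so Z = 96.
Z = 96 is curium, so the species is ^248_96 Cm.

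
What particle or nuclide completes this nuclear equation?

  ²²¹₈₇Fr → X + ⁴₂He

Conserve mass number: 221 = A + 4, so A = 217.
Conserve atomic number: 87 = Z + 2, so Z = 85.
Z = 85 is astatine, so the species is ²¹⁷₈₅At.

At-217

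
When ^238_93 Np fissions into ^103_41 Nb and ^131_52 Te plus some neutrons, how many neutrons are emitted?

Conserve mass number: 238 = 103 + 131 + k, so k = 238 − 234 = 4.
Check atomic number: 93 = 41 + 52 + 0 = 93. ✓

4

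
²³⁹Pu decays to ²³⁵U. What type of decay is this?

alpha decay

ΔA = 235 − 239 = -4; ΔZ = 92 − 94 = -2.
A drops by 4 and Z drops by 2 — the signature of alpha emission.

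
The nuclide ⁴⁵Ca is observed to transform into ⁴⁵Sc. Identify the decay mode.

beta-minus decay

ΔA = 45 − 45 = 0; ΔZ = 21 − 20 = +1.
A is unchanged and Z rises by 1 — a neutron has become a proton (β⁻ decay).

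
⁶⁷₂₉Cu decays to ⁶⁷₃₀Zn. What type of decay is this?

beta-minus decay

ΔA = 67 − 67 = 0; ΔZ = 30 − 29 = +1.
A is unchanged and Z rises by 1 — a neutron has become a proton (β⁻ decay).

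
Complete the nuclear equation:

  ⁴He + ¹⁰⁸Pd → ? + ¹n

Conserve mass number: 4 + 108 = A + 1, so A = 111.
Conserve atomic number: 2 + 46 = Z + 0, so Z = 48.
Z = 48 is cadmium, so the species is ¹¹¹Cd.

Cd-111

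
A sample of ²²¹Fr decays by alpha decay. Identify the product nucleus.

Alpha decay: mass number changes by -4, atomic number by -2.
A: 221 − 4 = 217; Z: 87 − 2 = 85.
Z = 85 is astatine, so the daughter is ²¹⁷At.

At-217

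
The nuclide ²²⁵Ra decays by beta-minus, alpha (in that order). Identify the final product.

Start: (A, Z) = (225, 88).
After β⁻: (225, 89).
After α: (221, 87).
Z = 87 is francium.

Fr-221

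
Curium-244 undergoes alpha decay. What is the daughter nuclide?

Alpha decay: mass number changes by -4, atomic number by -2.
A: 244 − 4 = 240; Z: 96 − 2 = 94.
Z = 94 is plutonium, so the daughter is plutonium-240.

Pu-240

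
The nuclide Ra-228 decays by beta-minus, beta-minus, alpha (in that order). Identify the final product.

Ra-224

Start: (A, Z) = (228, 88).
After β⁻: (228, 89).
After β⁻: (228, 90).
After α: (224, 88).
Z = 88 is radium.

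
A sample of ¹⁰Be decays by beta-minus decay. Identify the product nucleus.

Beta-minus decay: mass number changes by +0, atomic number by +1.
A: 10 = 10; Z: 4 + 1 = 5.
Z = 5 is boron, so the daughter is ¹⁰B.

B-10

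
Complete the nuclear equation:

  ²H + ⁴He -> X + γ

Conserve mass number: 2 + 4 = A + 0, so A = 6.
Conserve atomic number: 1 + 2 = Z + 0, so Z = 3.
Z = 3 is lithium, so the species is ⁶Li.

Li-6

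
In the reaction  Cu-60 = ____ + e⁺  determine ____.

Conserve mass number: 60 = A + 0, so A = 60.
Conserve atomic number: 29 = Z + 1, so Z = 28.
Z = 28 is nickel, so the species is Ni-60.

Ni-60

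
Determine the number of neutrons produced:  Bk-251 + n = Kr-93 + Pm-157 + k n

Conserve mass number: 252 = 93 + 157 + k, so k = 252 − 250 = 2.
Check atomic number: 97 = 36 + 61 + 0 = 97. ✓

2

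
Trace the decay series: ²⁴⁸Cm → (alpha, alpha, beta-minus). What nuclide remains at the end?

Start: (A, Z) = (248, 96).
After α: (244, 94).
After α: (240, 92).
After β⁻: (240, 93).
Z = 93 is neptunium.

Np-240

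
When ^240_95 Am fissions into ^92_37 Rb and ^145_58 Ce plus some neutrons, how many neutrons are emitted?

3

Conserve mass number: 240 = 92 + 145 + k, so k = 240 − 237 = 3.
Check atomic number: 95 = 37 + 58 + 0 = 95. ✓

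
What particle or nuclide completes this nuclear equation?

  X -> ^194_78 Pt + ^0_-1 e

Ir-194

Conserve mass number: A = 194 + 0, so A = 194.
Conserve atomic number: Z = 78 − 1, so Z = 77.
Z = 77 is iridium, so the species is ^194_77 Ir.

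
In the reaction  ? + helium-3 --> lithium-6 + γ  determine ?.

Conserve mass number: A + 3 = 6 + 0, so A = 3.
Conserve atomic number: Z + 2 = 3 + 0, so Z = 1.
A = 3 and Z = 1 is hydrogen-3 — a triton.

triton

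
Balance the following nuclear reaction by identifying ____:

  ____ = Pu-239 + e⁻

Np-239

Conserve mass number: A = 239 + 0, so A = 239.
Conserve atomic number: Z = 94 − 1, so Z = 93.
Z = 93 is neptunium, so the species is Np-239.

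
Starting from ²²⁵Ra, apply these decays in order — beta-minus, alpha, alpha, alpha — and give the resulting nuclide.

Bi-213

Start: (A, Z) = (225, 88).
After β⁻: (225, 89).
After α: (221, 87).
After α: (217, 85).
After α: (213, 83).
Z = 83 is bismuth.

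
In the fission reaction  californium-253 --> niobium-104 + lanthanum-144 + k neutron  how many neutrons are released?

Conserve mass number: 253 = 104 + 144 + k, so k = 253 − 248 = 5.
Check atomic number: 98 = 41 + 57 + 0 = 98. ✓

5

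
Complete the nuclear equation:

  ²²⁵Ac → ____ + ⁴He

Conserve mass number: 225 = A + 4, so A = 221.
Conserve atomic number: 89 = Z + 2, so Z = 87.
Z = 87 is francium, so the species is ²²¹Fr.

Fr-221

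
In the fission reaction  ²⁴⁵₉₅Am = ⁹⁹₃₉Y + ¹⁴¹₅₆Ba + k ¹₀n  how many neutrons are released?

Conserve mass number: 245 = 99 + 141 + k, so k = 245 − 240 = 5.
Check atomic number: 95 = 39 + 56 + 0 = 95. ✓

5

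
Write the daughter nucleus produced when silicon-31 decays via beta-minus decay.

Beta-minus decay: mass number changes by +0, atomic number by +1.
A: 31 = 31; Z: 14 + 1 = 15.
Z = 15 is phosphorus, so the daughter is phosphorus-31.

P-31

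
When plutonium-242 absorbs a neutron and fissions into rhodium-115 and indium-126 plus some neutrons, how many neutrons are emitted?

Conserve mass number: 243 = 115 + 126 + k, so k = 243 − 241 = 2.
Check atomic number: 94 = 45 + 49 + 0 = 94. ✓

2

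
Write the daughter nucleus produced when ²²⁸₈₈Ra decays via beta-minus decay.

Ac-228

Beta-minus decay: mass number changes by +0, atomic number by +1.
A: 228 = 228; Z: 88 + 1 = 89.
Z = 89 is actinium, so the daughter is ²²⁸₈₉Ac.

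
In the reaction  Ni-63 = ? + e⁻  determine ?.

Conserve mass number: 63 = A + 0, so A = 63.
Conserve atomic number: 28 = Z − 1, so Z = 29.
Z = 29 is copper, so the species is Cu-63.

Cu-63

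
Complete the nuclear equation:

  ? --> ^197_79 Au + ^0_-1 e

Conserve mass number: A = 197 + 0, so A = 197.
Conserve atomic number: Z = 79 − 1, so Z = 78.
Z = 78 is platinum, so the species is ^197_78 Pt.

Pt-197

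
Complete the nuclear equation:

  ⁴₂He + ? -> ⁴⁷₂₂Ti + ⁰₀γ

Conserve mass number: 4 + A = 47 + 0, so A = 43.
Conserve atomic number: 2 + Z = 22 + 0, so Z = 20.
Z = 20 is calcium, so the species is ⁴³₂₀Ca.

Ca-43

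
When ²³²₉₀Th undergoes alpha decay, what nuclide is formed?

Ra-228

Alpha decay: mass number changes by -4, atomic number by -2.
A: 232 − 4 = 228; Z: 90 − 2 = 88.
Z = 88 is radium, so the daughter is ²²⁸₈₈Ra.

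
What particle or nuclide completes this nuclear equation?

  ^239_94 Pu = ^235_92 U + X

Conserve mass number: 239 = 235 + A, so A = 4.
Conserve atomic number: 94 = 92 + Z, so Z = 2.
A = 4 and Z = 2 is ^4_2 He — an alpha particle.

alpha particle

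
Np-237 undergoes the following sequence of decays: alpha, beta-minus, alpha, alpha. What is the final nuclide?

Ra-225

Start: (A, Z) = (237, 93).
After α: (233, 91).
After β⁻: (233, 92).
After α: (229, 90).
After α: (225, 88).
Z = 88 is radium.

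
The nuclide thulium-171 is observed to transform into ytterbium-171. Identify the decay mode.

beta-minus decay

ΔA = 171 − 171 = 0; ΔZ = 70 − 69 = +1.
A is unchanged and Z rises by 1 — a neutron has become a proton (β⁻ decay).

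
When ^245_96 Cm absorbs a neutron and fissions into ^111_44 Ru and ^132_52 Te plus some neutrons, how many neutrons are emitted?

Conserve mass number: 246 = 111 + 132 + k, so k = 246 − 243 = 3.
Check atomic number: 96 = 44 + 52 + 0 = 96. ✓

3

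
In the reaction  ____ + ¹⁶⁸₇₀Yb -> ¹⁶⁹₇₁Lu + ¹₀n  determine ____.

Conserve mass number: A + 168 = 169 + 1, so A = 2.
Conserve atomic number: Z + 70 = 71 + 0, so Z = 1.
A = 2 and Z = 1 is ²₁H — a deuteron.

deuteron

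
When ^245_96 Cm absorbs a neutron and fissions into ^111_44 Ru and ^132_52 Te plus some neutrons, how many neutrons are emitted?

3

Conserve mass number: 246 = 111 + 132 + k, so k = 246 − 243 = 3.
Check atomic number: 96 = 44 + 52 + 0 = 96. ✓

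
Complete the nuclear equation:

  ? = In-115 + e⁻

Conserve mass number: A = 115 + 0, so A = 115.
Conserve atomic number: Z = 49 − 1, so Z = 48.
Z = 48 is cadmium, so the species is Cd-115.

Cd-115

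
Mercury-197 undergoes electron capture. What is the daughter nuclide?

Electron capture: mass number changes by +0, atomic number by -1.
A: 197 = 197; Z: 80 − 1 = 79.
Z = 79 is gold, so the daughter is gold-197.

Au-197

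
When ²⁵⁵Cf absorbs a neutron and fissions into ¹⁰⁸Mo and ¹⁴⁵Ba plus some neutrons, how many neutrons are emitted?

3

Conserve mass number: 256 = 108 + 145 + k, so k = 256 − 253 = 3.
Check atomic number: 98 = 42 + 56 + 0 = 98. ✓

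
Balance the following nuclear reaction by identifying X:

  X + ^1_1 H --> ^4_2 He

Conserve mass number: A + 1 = 4, so A = 3.
Conserve atomic number: Z + 1 = 2, so Z = 1.
A = 3 and Z = 1 is ^3_1 H — a triton.

triton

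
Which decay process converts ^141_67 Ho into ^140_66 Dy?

ΔA = 140 − 141 = -1; ΔZ = 66 − 67 = -1.
A drops by 1 and Z drops by 1 — a proton was emitted.

proton emission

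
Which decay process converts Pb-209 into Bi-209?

ΔA = 209 − 209 = 0; ΔZ = 83 − 82 = +1.
A is unchanged and Z rises by 1 — a neutron has become a proton (β⁻ decay).

beta-minus decay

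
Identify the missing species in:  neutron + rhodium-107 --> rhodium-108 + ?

gamma ray

Conserve mass number: 1 + 107 = 108 + A, so A = 0.
Conserve atomic number: 0 + 45 = 45 + Z, so Z = 0.
A = 0 and Z = 0 is γ — a gamma ray.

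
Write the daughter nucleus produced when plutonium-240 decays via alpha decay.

Alpha decay: mass number changes by -4, atomic number by -2.
A: 240 − 4 = 236; Z: 94 − 2 = 92.
Z = 92 is uranium, so the daughter is uranium-236.

U-236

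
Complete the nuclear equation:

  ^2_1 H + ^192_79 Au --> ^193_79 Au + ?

proton

Conserve mass number: 2 + 192 = 193 + A, so A = 1.
Conserve atomic number: 1 + 79 = 79 + Z, so Z = 1.
A = 1 and Z = 1 is ^1_1 H — a proton.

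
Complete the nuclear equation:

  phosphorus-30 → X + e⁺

Si-30

Conserve mass number: 30 = A + 0, so A = 30.
Conserve atomic number: 15 = Z + 1, so Z = 14.
Z = 14 is silicon, so the species is silicon-30.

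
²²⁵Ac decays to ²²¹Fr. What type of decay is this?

ΔA = 221 − 225 = -4; ΔZ = 87 − 89 = -2.
A drops by 4 and Z drops by 2 — the signature of alpha emission.

alpha decay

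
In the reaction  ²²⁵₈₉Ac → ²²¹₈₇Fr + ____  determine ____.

alpha particle

Conserve mass number: 225 = 221 + A, so A = 4.
Conserve atomic number: 89 = 87 + Z, so Z = 2.
A = 4 and Z = 2 is ⁴₂He — an alpha particle.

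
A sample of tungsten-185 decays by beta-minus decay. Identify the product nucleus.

Beta-minus decay: mass number changes by +0, atomic number by +1.
A: 185 = 185; Z: 74 + 1 = 75.
Z = 75 is rhenium, so the daughter is rhenium-185.

Re-185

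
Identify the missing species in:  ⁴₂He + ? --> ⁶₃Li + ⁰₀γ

Conserve mass number: 4 + A = 6 + 0, so A = 2.
Conserve atomic number: 2 + Z = 3 + 0, so Z = 1.
A = 2 and Z = 1 is ²₁H — a deuteron.

deuteron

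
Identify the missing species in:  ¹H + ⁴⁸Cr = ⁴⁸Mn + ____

Conserve mass number: 1 + 48 = 48 + A, so A = 1.
Conserve atomic number: 1 + 24 = 25 + Z, so Z = 0.
A = 1 and Z = 0 is ¹n — a neutron.

neutron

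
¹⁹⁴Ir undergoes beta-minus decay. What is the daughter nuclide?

Beta-minus decay: mass number changes by +0, atomic number by +1.
A: 194 = 194; Z: 77 + 1 = 78.
Z = 78 is platinum, so the daughter is ¹⁹⁴Pt.

Pt-194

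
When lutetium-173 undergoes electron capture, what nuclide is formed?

Electron capture: mass number changes by +0, atomic number by -1.
A: 173 = 173; Z: 71 − 1 = 70.
Z = 70 is ytterbium, so the daughter is ytterbium-173.

Yb-173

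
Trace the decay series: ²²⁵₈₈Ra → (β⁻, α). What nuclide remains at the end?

Fr-221

Start: (A, Z) = (225, 88).
After β⁻: (225, 89).
After α: (221, 87).
Z = 87 is francium.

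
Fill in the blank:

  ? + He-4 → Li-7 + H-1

Conserve mass number: A + 4 = 7 + 1, so A = 4.
Conserve atomic number: Z + 2 = 3 + 1, so Z = 2.
A = 4 and Z = 2 is He-4 — an alpha particle.

alpha particle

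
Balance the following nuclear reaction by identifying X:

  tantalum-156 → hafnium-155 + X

Conserve mass number: 156 = 155 + A, so A = 1.
Conserve atomic number: 73 = 72 + Z, so Z = 1.
A = 1 and Z = 1 is hydrogen-1 — a proton.

proton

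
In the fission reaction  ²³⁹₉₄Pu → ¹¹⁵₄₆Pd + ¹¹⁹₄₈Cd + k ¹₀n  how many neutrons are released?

5

Conserve mass number: 239 = 115 + 119 + k, so k = 239 − 234 = 5.
Check atomic number: 94 = 46 + 48 + 0 = 94. ✓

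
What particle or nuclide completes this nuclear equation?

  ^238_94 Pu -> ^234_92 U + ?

Conserve mass number: 238 = 234 + A, so A = 4.
Conserve atomic number: 94 = 92 + Z, so Z = 2.
A = 4 and Z = 2 is ^4_2 He — an alpha particle.

alpha particle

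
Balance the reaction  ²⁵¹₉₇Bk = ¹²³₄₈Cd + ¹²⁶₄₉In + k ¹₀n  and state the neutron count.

2

Conserve mass number: 251 = 123 + 126 + k, so k = 251 − 249 = 2.
Check atomic number: 97 = 48 + 49 + 0 = 97. ✓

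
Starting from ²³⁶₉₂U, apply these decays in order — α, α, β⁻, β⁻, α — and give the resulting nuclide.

Ra-224

Start: (A, Z) = (236, 92).
After α: (232, 90).
After α: (228, 88).
After β⁻: (228, 89).
After β⁻: (228, 90).
After α: (224, 88).
Z = 88 is radium.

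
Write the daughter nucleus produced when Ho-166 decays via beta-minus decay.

Beta-minus decay: mass number changes by +0, atomic number by +1.
A: 166 = 166; Z: 67 + 1 = 68.
Z = 68 is erbium, so the daughter is Er-166.

Er-166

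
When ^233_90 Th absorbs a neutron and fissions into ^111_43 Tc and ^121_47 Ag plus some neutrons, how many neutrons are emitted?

Conserve mass number: 234 = 111 + 121 + k, so k = 234 − 232 = 2.
Check atomic number: 90 = 43 + 47 + 0 = 90. ✓

2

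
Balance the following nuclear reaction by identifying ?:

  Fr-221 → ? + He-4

Conserve mass number: 221 = A + 4, so A = 217.
Conserve atomic number: 87 = Z + 2, so Z = 85.
Z = 85 is astatine, so the species is At-217.

At-217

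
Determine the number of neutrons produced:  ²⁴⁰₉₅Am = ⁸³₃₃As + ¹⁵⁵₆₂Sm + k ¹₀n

2

Conserve mass number: 240 = 83 + 155 + k, so k = 240 − 238 = 2.
Check atomic number: 95 = 33 + 62 + 0 = 95. ✓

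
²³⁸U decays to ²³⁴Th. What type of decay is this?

ΔA = 234 − 238 = -4; ΔZ = 90 − 92 = -2.
A drops by 4 and Z drops by 2 — the signature of alpha emission.

alpha decay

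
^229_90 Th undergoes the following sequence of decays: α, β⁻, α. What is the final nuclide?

Start: (A, Z) = (229, 90).
After α: (225, 88).
After β⁻: (225, 89).
After α: (221, 87).
Z = 87 is francium.

Fr-221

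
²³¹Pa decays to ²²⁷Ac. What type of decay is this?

ΔA = 227 − 231 = -4; ΔZ = 89 − 91 = -2.
A drops by 4 and Z drops by 2 — the signature of alpha emission.

alpha decay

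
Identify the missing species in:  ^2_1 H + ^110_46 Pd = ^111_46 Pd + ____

Conserve mass number: 2 + 110 = 111 + A, so A = 1.
Conserve atomic number: 1 + 46 = 46 + Z, so Z = 1.
A = 1 and Z = 1 is ^1_1 H — a proton.

proton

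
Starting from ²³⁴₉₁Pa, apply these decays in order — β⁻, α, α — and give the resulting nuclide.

Ra-226

Start: (A, Z) = (234, 91).
After β⁻: (234, 92).
After α: (230, 90).
After α: (226, 88).
Z = 88 is radium.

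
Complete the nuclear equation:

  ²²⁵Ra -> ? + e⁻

Ac-225

Conserve mass number: 225 = A + 0, so A = 225.
Conserve atomic number: 88 = Z − 1, so Z = 89.
Z = 89 is actinium, so the species is ²²⁵Ac.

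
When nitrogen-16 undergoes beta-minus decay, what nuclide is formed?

O-16

Beta-minus decay: mass number changes by +0, atomic number by +1.
A: 16 = 16; Z: 7 + 1 = 8.
Z = 8 is oxygen, so the daughter is oxygen-16.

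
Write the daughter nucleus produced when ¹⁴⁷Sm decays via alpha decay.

Alpha decay: mass number changes by -4, atomic number by -2.
A: 147 − 4 = 143; Z: 62 − 2 = 60.
Z = 60 is neodymium, so the daughter is ¹⁴³Nd.

Nd-143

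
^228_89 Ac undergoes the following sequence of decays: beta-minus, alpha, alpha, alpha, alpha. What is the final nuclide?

Start: (A, Z) = (228, 89).
After β⁻: (228, 90).
After α: (224, 88).
After α: (220, 86).
After α: (216, 84).
After α: (212, 82).
Z = 82 is lead.

Pb-212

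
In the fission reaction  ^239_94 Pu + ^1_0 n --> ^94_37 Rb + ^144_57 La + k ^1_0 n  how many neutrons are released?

2

Conserve mass number: 240 = 94 + 144 + k, so k = 240 − 238 = 2.
Check atomic number: 94 = 37 + 57 + 0 = 94. ✓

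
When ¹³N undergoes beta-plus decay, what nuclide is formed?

C-13

Beta-plus decay: mass number changes by +0, atomic number by -1.
A: 13 = 13; Z: 7 − 1 = 6.
Z = 6 is carbon, so the daughter is ¹³C.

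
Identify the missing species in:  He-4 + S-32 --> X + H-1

Conserve mass number: 4 + 32 = A + 1, so A = 35.
Conserve atomic number: 2 + 16 = Z + 1, so Z = 17.
Z = 17 is chlorine, so the species is Cl-35.

Cl-35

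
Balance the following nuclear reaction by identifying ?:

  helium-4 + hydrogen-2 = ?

Conserve mass number: 4 + 2 = A, so A = 6.
Conserve atomic number: 2 + 1 = Z, so Z = 3.
Z = 3 is lithium, so the species is lithium-6.

Li-6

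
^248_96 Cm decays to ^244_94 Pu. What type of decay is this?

ΔA = 244 − 248 = -4; ΔZ = 94 − 96 = -2.
A drops by 4 and Z drops by 2 — the signature of alpha emission.

alpha decay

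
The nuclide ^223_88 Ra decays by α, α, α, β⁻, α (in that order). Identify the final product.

Tl-207

Start: (A, Z) = (223, 88).
After α: (219, 86).
After α: (215, 84).
After α: (211, 82).
After β⁻: (211, 83).
After α: (207, 81).
Z = 81 is thallium.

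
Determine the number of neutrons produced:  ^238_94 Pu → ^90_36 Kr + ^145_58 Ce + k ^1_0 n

3

Conserve mass number: 238 = 90 + 145 + k, so k = 238 − 235 = 3.
Check atomic number: 94 = 36 + 58 + 0 = 94. ✓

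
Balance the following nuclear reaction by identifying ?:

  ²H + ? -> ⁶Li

Conserve mass number: 2 + A = 6, so A = 4.
Conserve atomic number: 1 + Z = 3, so Z = 2.
A = 4 and Z = 2 is ⁴He — an alpha particle.

alpha particle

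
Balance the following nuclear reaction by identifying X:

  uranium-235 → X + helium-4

Th-231

Conserve mass number: 235 = A + 4, so A = 231.
Conserve atomic number: 92 = Z + 2, so Z = 90.
Z = 90 is thorium, so the species is thorium-231.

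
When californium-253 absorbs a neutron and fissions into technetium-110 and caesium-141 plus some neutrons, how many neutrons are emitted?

Conserve mass number: 254 = 110 + 141 + k, so k = 254 − 251 = 3.
Check atomic number: 98 = 43 + 55 + 0 = 98. ✓

3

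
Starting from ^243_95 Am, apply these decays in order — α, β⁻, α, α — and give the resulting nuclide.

Start: (A, Z) = (243, 95).
After α: (239, 93).
After β⁻: (239, 94).
After α: (235, 92).
After α: (231, 90).
Z = 90 is thorium.

Th-231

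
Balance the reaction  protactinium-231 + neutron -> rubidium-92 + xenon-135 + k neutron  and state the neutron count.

Conserve mass number: 232 = 92 + 135 + k, so k = 232 − 227 = 5.
Check atomic number: 91 = 37 + 54 + 0 = 91. ✓

5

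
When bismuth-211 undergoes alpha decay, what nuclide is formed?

Tl-207

Alpha decay: mass number changes by -4, atomic number by -2.
A: 211 − 4 = 207; Z: 83 − 2 = 81.
Z = 81 is thallium, so the daughter is thallium-207.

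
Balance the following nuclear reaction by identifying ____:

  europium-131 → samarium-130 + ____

proton

Conserve mass number: 131 = 130 + A, so A = 1.
Conserve atomic number: 63 = 62 + Z, so Z = 1.
A = 1 and Z = 1 is hydrogen-1 — a proton.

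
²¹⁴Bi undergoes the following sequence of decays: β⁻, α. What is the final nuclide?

Pb-210

Start: (A, Z) = (214, 83).
After β⁻: (214, 84).
After α: (210, 82).
Z = 82 is lead.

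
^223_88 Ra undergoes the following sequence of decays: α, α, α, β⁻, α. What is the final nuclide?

Start: (A, Z) = (223, 88).
After α: (219, 86).
After α: (215, 84).
After α: (211, 82).
After β⁻: (211, 83).
After α: (207, 81).
Z = 81 is thallium.

Tl-207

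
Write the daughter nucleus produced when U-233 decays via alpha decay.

Th-229

Alpha decay: mass number changes by -4, atomic number by -2.
A: 233 − 4 = 229; Z: 92 − 2 = 90.
Z = 90 is thorium, so the daughter is Th-229.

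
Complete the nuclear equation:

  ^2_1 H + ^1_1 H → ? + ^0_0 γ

He-3

Conserve mass number: 2 + 1 = A + 0, so A = 3.
Conserve atomic number: 1 + 1 = Z + 0, so Z = 2.
Z = 2 is helium, so the species is ^3_2 He.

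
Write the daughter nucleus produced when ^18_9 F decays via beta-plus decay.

Beta-plus decay: mass number changes by +0, atomic number by -1.
A: 18 = 18; Z: 9 − 1 = 8.
Z = 8 is oxygen, so the daughter is ^18_8 O.

O-18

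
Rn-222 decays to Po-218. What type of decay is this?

ΔA = 218 − 222 = -4; ΔZ = 84 − 86 = -2.
A drops by 4 and Z drops by 2 — the signature of alpha emission.

alpha decay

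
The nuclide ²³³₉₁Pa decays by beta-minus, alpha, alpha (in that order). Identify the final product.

Ra-225

Start: (A, Z) = (233, 91).
After β⁻: (233, 92).
After α: (229, 90).
After α: (225, 88).
Z = 88 is radium.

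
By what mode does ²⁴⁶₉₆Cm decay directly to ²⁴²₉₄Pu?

ΔA = 242 − 246 = -4; ΔZ = 94 − 96 = -2.
A drops by 4 and Z drops by 2 — the signature of alpha emission.

alpha decay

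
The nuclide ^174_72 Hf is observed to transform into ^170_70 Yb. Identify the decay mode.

alpha decay

ΔA = 170 − 174 = -4; ΔZ = 70 − 72 = -2.
A drops by 4 and Z drops by 2 — the signature of alpha emission.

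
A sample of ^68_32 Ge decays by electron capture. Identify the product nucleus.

Ga-68

Electron capture: mass number changes by +0, atomic number by -1.
A: 68 = 68; Z: 32 − 1 = 31.
Z = 31 is gallium, so the daughter is ^68_31 Ga.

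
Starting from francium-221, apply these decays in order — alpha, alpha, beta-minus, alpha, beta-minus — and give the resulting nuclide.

Start: (A, Z) = (221, 87).
After α: (217, 85).
After α: (213, 83).
After β⁻: (213, 84).
After α: (209, 82).
After β⁻: (209, 83).
Z = 83 is bismuth.

Bi-209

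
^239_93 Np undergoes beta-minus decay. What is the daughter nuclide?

Beta-minus decay: mass number changes by +0, atomic number by +1.
A: 239 = 239; Z: 93 + 1 = 94.
Z = 94 is plutonium, so the daughter is ^239_94 Pu.

Pu-239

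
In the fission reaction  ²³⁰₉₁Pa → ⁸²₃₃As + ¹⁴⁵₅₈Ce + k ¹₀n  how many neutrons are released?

Conserve mass number: 230 = 82 + 145 + k, so k = 230 − 227 = 3.
Check atomic number: 91 = 33 + 58 + 0 = 91. ✓

3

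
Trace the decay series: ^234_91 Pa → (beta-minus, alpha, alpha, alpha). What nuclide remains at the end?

Rn-222

Start: (A, Z) = (234, 91).
After β⁻: (234, 92).
After α: (230, 90).
After α: (226, 88).
After α: (222, 86).
Z = 86 is radon.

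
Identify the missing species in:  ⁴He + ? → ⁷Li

Conserve mass number: 4 + A = 7, so A = 3.
Conserve atomic number: 2 + Z = 3, so Z = 1.
A = 3 and Z = 1 is ³H — a triton.

triton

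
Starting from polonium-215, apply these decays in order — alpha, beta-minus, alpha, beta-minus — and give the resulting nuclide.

Pb-207

Start: (A, Z) = (215, 84).
After α: (211, 82).
After β⁻: (211, 83).
After α: (207, 81).
After β⁻: (207, 82).
Z = 82 is lead.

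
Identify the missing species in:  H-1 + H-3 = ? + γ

Conserve mass number: 1 + 3 = A + 0, so A = 4.
Conserve atomic number: 1 + 1 = Z + 0, so Z = 2.
A = 4 and Z = 2 is He-4 — an alpha particle.

He-4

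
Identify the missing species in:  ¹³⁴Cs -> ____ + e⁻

Ba-134

Conserve mass number: 134 = A + 0, so A = 134.
Conserve atomic number: 55 = Z − 1, so Z = 56.
Z = 56 is barium, so the species is ¹³⁴Ba.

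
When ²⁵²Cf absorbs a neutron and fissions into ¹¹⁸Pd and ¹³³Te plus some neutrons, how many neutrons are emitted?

2

Conserve mass number: 253 = 118 + 133 + k, so k = 253 − 251 = 2.
Check atomic number: 98 = 46 + 52 + 0 = 98. ✓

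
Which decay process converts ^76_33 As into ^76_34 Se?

beta-minus decay

ΔA = 76 − 76 = 0; ΔZ = 34 − 33 = +1.
A is unchanged and Z rises by 1 — a neutron has become a proton (β⁻ decay).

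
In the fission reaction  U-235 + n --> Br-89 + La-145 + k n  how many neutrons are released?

2

Conserve mass number: 236 = 89 + 145 + k, so k = 236 − 234 = 2.
Check atomic number: 92 = 35 + 57 + 0 = 92. ✓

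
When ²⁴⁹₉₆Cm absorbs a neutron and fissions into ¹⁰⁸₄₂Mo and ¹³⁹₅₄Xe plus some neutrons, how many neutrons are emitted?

3

Conserve mass number: 250 = 108 + 139 + k, so k = 250 − 247 = 3.
Check atomic number: 96 = 42 + 54 + 0 = 96. ✓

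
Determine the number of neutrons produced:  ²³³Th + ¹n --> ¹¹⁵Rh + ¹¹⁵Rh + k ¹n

4

Conserve mass number: 234 = 115 + 115 + k, so k = 234 − 230 = 4.
Check atomic number: 90 = 45 + 45 + 0 = 90. ✓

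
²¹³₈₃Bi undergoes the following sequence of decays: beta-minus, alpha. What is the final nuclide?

Pb-209

Start: (A, Z) = (213, 83).
After β⁻: (213, 84).
After α: (209, 82).
Z = 82 is lead.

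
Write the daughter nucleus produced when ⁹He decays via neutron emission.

Neutron emission: mass number changes by -1, atomic number by +0.
A: 9 − 1 = 8; Z: 2 = 2.
Z = 2 is helium, so the daughter is ⁸He.

He-8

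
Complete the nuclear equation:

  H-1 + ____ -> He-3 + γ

Conserve mass number: 1 + A = 3 + 0, so A = 2.
Conserve atomic number: 1 + Z = 2 + 0, so Z = 1.
A = 2 and Z = 1 is H-2 — a deuteron.

deuteron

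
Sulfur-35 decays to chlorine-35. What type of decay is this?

ΔA = 35 − 35 = 0; ΔZ = 17 − 16 = +1.
A is unchanged and Z rises by 1 — a neutron has become a proton (β⁻ decay).

beta-minus decay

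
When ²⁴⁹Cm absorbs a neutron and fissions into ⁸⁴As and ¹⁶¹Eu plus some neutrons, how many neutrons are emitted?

5

Conserve mass number: 250 = 84 + 161 + k, so k = 250 − 245 = 5.
Check atomic number: 96 = 33 + 63 + 0 = 96. ✓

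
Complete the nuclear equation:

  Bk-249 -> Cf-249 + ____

Conserve mass number: 249 = 249 + A, so A = 0.
Conserve atomic number: 97 = 98 + Z, so Z = -1.
A = 0 and Z = -1 is e⁻ — a beta-minus particle.

beta-minus particle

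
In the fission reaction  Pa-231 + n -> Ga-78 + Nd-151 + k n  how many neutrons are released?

Conserve mass number: 232 = 78 + 151 + k, so k = 232 − 229 = 3.
Check atomic number: 91 = 31 + 60 + 0 = 91. ✓

3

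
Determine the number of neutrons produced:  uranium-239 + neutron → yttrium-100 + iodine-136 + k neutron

4

Conserve mass number: 240 = 100 + 136 + k, so k = 240 − 236 = 4.
Check atomic number: 92 = 39 + 53 + 0 = 92. ✓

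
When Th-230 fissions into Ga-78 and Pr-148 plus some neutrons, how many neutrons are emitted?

Conserve mass number: 230 = 78 + 148 + k, so k = 230 − 226 = 4.
Check atomic number: 90 = 31 + 59 + 0 = 90. ✓

4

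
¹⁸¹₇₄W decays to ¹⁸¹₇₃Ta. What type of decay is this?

ΔA = 181 − 181 = 0; ΔZ = 73 − 74 = -1.
A is unchanged and Z drops by 1 — a proton has become a neutron (β⁺ emission or electron capture).

beta-plus decay or electron capture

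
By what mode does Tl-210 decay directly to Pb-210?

beta-minus decay

ΔA = 210 − 210 = 0; ΔZ = 82 − 81 = +1.
A is unchanged and Z rises by 1 — a neutron has become a proton (β⁻ decay).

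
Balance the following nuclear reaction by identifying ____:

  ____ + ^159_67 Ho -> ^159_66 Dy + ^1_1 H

Conserve mass number: A + 159 = 159 + 1, so A = 1.
Conserve atomic number: Z + 67 = 66 + 1, so Z = 0.
A = 1 and Z = 0 is ^1_0 n — a neutron.

neutron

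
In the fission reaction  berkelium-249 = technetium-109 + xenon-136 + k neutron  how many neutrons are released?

4

Conserve mass number: 249 = 109 + 136 + k, so k = 249 − 245 = 4.
Check atomic number: 97 = 43 + 54 + 0 = 97. ✓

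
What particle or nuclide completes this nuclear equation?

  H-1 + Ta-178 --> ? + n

Conserve mass number: 1 + 178 = A + 1, so A = 178.
Conserve atomic number: 1 + 73 = Z + 0, so Z = 74.
Z = 74 is tungsten, so the species is W-178.

W-178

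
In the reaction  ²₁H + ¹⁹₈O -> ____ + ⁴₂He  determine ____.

Conserve mass number: 2 + 19 = A + 4, so A = 17.
Conserve atomic number: 1 + 8 = Z + 2, so Z = 7.
Z = 7 is nitrogen, so the species is ¹⁷₇N.

N-17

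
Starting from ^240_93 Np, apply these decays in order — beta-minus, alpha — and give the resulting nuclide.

U-236

Start: (A, Z) = (240, 93).
After β⁻: (240, 94).
After α: (236, 92).
Z = 92 is uranium.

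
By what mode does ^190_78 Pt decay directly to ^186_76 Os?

ΔA = 186 − 190 = -4; ΔZ = 76 − 78 = -2.
A drops by 4 and Z drops by 2 — the signature of alpha emission.

alpha decay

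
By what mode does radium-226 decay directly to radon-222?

alpha decay

ΔA = 222 − 226 = -4; ΔZ = 86 − 88 = -2.
A drops by 4 and Z drops by 2 — the signature of alpha emission.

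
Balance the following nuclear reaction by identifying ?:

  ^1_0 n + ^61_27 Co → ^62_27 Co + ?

gamma ray

Conserve mass number: 1 + 61 = 62 + A, so A = 0.
Conserve atomic number: 0 + 27 = 27 + Z, so Z = 0.
A = 0 and Z = 0 is ^0_0 γ — a gamma ray.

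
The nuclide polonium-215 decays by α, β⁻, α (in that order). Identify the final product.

Tl-207

Start: (A, Z) = (215, 84).
After α: (211, 82).
After β⁻: (211, 83).
After α: (207, 81).
Z = 81 is thallium.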